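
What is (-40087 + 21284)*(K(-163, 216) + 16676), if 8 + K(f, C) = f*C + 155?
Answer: 345693155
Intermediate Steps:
K(f, C) = 147 + C*f (K(f, C) = -8 + (f*C + 155) = -8 + (C*f + 155) = -8 + (155 + C*f) = 147 + C*f)
(-40087 + 21284)*(K(-163, 216) + 16676) = (-40087 + 21284)*((147 + 216*(-163)) + 16676) = -18803*((147 - 35208) + 16676) = -18803*(-35061 + 16676) = -18803*(-18385) = 345693155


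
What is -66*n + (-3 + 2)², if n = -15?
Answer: 991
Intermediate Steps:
-66*n + (-3 + 2)² = -66*(-15) + (-3 + 2)² = 990 + (-1)² = 990 + 1 = 991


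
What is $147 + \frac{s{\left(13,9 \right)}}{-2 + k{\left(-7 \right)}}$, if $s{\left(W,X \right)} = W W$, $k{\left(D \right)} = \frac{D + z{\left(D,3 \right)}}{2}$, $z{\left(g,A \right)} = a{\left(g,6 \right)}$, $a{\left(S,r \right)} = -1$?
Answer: $\frac{713}{6} \approx 118.83$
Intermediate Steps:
$z{\left(g,A \right)} = -1$
$k{\left(D \right)} = - \frac{1}{2} + \frac{D}{2}$ ($k{\left(D \right)} = \frac{D - 1}{2} = \left(-1 + D\right) \frac{1}{2} = - \frac{1}{2} + \frac{D}{2}$)
$s{\left(W,X \right)} = W^{2}$
$147 + \frac{s{\left(13,9 \right)}}{-2 + k{\left(-7 \right)}} = 147 + \frac{13^{2}}{-2 + \left(- \frac{1}{2} + \frac{1}{2} \left(-7\right)\right)} = 147 + \frac{1}{-2 - 4} \cdot 169 = 147 + \frac{1}{-6} \cdot 169 = 147 - \frac{169}{6} = \frac{713}{6}$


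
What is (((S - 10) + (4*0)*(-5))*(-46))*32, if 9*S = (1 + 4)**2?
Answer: 95680/9 ≈ 10631.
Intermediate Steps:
S = 25/9 (S = (1 + 4)**2/9 = (1/9)*5**2 = (1/9)*25 = 25/9 ≈ 2.7778)
(((S - 10) + (4*0)*(-5))*(-46))*32 = (((25/9 - 10) + (4*0)*(-5))*(-46))*32 = ((-65/9 + 0*(-5))*(-46))*32 = ((-65/9 + 0)*(-46))*32 = -65/9*(-46)*32 = (2990/9)*32 = 95680/9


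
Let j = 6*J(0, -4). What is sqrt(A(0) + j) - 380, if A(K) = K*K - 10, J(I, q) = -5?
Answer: -380 + 2*I*sqrt(10) ≈ -380.0 + 6.3246*I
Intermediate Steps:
A(K) = -10 + K**2 (A(K) = K**2 - 10 = -10 + K**2)
j = -30 (j = 6*(-5) = -30)
sqrt(A(0) + j) - 380 = sqrt((-10 + 0**2) - 30) - 380 = sqrt((-10 + 0) - 30) - 380 = sqrt(-10 - 30) - 380 = sqrt(-40) - 380 = 2*I*sqrt(10) - 380 = -380 + 2*I*sqrt(10)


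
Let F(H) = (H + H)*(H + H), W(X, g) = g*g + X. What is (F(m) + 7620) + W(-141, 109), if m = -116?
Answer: 73184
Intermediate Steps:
W(X, g) = X + g**2 (W(X, g) = g**2 + X = X + g**2)
F(H) = 4*H**2 (F(H) = (2*H)*(2*H) = 4*H**2)
(F(m) + 7620) + W(-141, 109) = (4*(-116)**2 + 7620) + (-141 + 109**2) = (4*13456 + 7620) + (-141 + 11881) = (53824 + 7620) + 11740 = 61444 + 11740 = 73184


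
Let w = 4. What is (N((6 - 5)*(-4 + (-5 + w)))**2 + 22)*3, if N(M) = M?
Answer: 141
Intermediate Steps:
(N((6 - 5)*(-4 + (-5 + w)))**2 + 22)*3 = (((6 - 5)*(-4 + (-5 + 4)))**2 + 22)*3 = ((1*(-4 - 1))**2 + 22)*3 = ((1*(-5))**2 + 22)*3 = ((-5)**2 + 22)*3 = (25 + 22)*3 = 47*3 = 141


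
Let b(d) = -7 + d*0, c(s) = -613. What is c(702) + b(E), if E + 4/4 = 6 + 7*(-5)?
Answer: -620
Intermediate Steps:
E = -30 (E = -1 + (6 + 7*(-5)) = -1 + (6 - 35) = -1 - 29 = -30)
b(d) = -7 (b(d) = -7 + 0 = -7)
c(702) + b(E) = -613 - 7 = -620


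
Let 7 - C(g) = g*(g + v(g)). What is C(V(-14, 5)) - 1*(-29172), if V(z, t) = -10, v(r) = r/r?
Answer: 29089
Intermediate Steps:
v(r) = 1
C(g) = 7 - g*(1 + g) (C(g) = 7 - g*(g + 1) = 7 - g*(1 + g))
C(V(-14, 5)) - 1*(-29172) = (7 - 1*(-10) - 1*(-10)²) - 1*(-29172) = (7 + 10 - 1*100) + 29172 = (7 + 10 - 100) + 29172 = -83 + 29172 = 29089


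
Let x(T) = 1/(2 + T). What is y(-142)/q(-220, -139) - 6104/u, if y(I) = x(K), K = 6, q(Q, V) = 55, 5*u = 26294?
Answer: -6701253/5784680 ≈ -1.1584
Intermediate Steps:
u = 26294/5 (u = (⅕)*26294 = 26294/5 ≈ 5258.8)
y(I) = ⅛ (y(I) = 1/(2 + 6) = 1/8 = ⅛)
y(-142)/q(-220, -139) - 6104/u = (⅛)/55 - 6104/26294/5 = (⅛)*(1/55) - 6104*5/26294 = 1/440 - 15260/13147 = -6701253/5784680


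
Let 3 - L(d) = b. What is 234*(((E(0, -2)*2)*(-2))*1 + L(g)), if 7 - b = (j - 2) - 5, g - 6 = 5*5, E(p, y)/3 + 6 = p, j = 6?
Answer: 15678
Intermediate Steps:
E(p, y) = -18 + 3*p
g = 31 (g = 6 + 5*5 = 6 + 25 = 31)
b = 8 (b = 7 - ((6 - 2) - 5) = 7 - (4 - 5) = 7 - 1*(-1) = 7 + 1 = 8)
L(d) = -5 (L(d) = 3 - 1*8 = 3 - 8 = -5)
234*(((E(0, -2)*2)*(-2))*1 + L(g)) = 234*((((-18 + 3*0)*2)*(-2))*1 - 5) = 234*((((-18 + 0)*2)*(-2))*1 - 5) = 234*((-18*2*(-2))*1 - 5) = 234*(-36*(-2)*1 - 5) = 234*(72*1 - 5) = 234*(72 - 5) = 234*67 = 15678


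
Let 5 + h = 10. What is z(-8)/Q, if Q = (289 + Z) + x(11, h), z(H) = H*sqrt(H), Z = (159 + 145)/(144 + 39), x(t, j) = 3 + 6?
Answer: -1464*I*sqrt(2)/27419 ≈ -0.07551*I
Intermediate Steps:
h = 5 (h = -5 + 10 = 5)
x(t, j) = 9
Z = 304/183 ≈ 1.6612
z(H) = H**(3/2)
Q = 54838/183 (Q = (289 + 304/183) + 9 = 53191/183 + 9 = 54838/183 ≈ 299.66)
z(-8)/Q = (-8)**(3/2)/(54838/183) = -16*I*sqrt(2)*(183/54838) = -1464*I*sqrt(2)/27419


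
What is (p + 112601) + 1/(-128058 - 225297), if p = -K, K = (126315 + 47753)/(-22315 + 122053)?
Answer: 661387773082852/5873820165 ≈ 1.1260e+5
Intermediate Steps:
K = 87034/49869 (K = 174068/99738 = 174068*(1/99738) = 87034/49869 ≈ 1.7453)
p = -87034/49869 (p = -1*87034/49869 = -87034/49869 ≈ -1.7453)
(p + 112601) + 1/(-128058 - 225297) = (-87034/49869 + 112601) + 1/(-128058 - 225297) = 5615212235/49869 + 1/(-353355) = 5615212235/49869 - 1/353355 = 661387773082852/5873820165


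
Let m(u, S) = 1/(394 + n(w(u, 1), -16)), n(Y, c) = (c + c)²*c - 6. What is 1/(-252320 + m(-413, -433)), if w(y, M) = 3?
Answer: -15996/4036110721 ≈ -3.9632e-6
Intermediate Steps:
n(Y, c) = -6 + 4*c³ (n(Y, c) = (2*c)²*c - 6 = (4*c²)*c - 6 = 4*c³ - 6 = -6 + 4*c³)
m(u, S) = -1/15996 (m(u, S) = 1/(394 + (-6 + 4*(-16)³)) = 1/(394 + (-6 + 4*(-4096))) = 1/(394 + (-6 - 16384)) = 1/(394 - 16390) = 1/(-15996) = -1/15996)
1/(-252320 + m(-413, -433)) = 1/(-252320 - 1/15996) = 1/(-4036110721/15996) = -15996/4036110721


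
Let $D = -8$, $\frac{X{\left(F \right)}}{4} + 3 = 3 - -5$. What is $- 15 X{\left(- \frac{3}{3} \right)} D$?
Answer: $2400$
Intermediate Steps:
$X{\left(F \right)} = 20$ ($X{\left(F \right)} = -12 + 4 \left(3 - -5\right) = -12 + 4 \left(3 + 5\right) = -12 + 4 \cdot 8 = -12 + 32 = 20$)
$- 15 X{\left(- \frac{3}{3} \right)} D = \left(-15\right) 20 \left(-8\right) = \left(-300\right) \left(-8\right) = 2400$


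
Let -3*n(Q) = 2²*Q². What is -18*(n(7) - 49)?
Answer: 2058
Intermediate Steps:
n(Q) = -4*Q²/3 (n(Q) = -2²*Q²/3 = -4*Q²/3)
-18*(n(7) - 49) = -18*(-4/3*7² - 49) = -18*(-4/3*49 - 49) = -18*(-196/3 - 49) = -18*(-343/3) = 2058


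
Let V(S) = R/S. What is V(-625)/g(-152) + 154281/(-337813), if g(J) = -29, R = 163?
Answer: -2741279606/6122860625 ≈ -0.44771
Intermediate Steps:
V(S) = 163/S
V(-625)/g(-152) + 154281/(-337813) = (163/(-625))/(-29) + 154281/(-337813) = (163*(-1/625))*(-1/29) + 154281*(-1/337813) = -163/625*(-1/29) - 154281/337813 = 163/18125 - 154281/337813 = -2741279606/6122860625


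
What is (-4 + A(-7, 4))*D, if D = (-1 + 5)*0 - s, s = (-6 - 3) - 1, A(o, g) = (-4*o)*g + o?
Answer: 1010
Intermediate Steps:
A(o, g) = o - 4*g*o (A(o, g) = -4*g*o + o = o - 4*g*o)
s = -10 (s = -9 - 1 = -10)
D = 10 (D = (-1 + 5)*0 - 1*(-10) = 4*0 + 10 = 0 + 10 = 10)
(-4 + A(-7, 4))*D = (-4 - 7*(1 - 4*4))*10 = (-4 - 7*(1 - 16))*10 = (-4 - 7*(-15))*10 = (-4 + 105)*10 = 101*10 = 1010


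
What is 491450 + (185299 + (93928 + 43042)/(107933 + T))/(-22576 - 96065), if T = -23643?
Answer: 491460718945082/1000024989 ≈ 4.9145e+5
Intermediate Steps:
491450 + (185299 + (93928 + 43042)/(107933 + T))/(-22576 - 96065) = 491450 + (185299 + (93928 + 43042)/(107933 - 23643))/(-22576 - 96065) = 491450 + (185299 + 136970/84290)/(-118641) = 491450 + (185299 + 136970*(1/84290))*(-1/118641) = 491450 + (185299 + 13697/8429)*(-1/118641) = 491450 + (1561898968/8429)*(-1/118641) = 491450 - 1561898968/1000024989 = 491460718945082/1000024989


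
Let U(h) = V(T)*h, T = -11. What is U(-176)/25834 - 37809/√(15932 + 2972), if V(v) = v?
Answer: 968/12917 - 37809*√4726/9452 ≈ -274.92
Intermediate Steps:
U(h) = -11*h
U(-176)/25834 - 37809/√(15932 + 2972) = -11*(-176)/25834 - 37809/√(15932 + 2972) = 1936*(1/25834) - 37809*√4726/9452 = 968/12917 - 37809*√4726/9452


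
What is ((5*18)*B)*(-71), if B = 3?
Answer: -19170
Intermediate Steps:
((5*18)*B)*(-71) = ((5*18)*3)*(-71) = (90*3)*(-71) = 270*(-71) = -19170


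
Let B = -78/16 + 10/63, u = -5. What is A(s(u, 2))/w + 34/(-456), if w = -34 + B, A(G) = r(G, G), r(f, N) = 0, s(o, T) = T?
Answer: -17/228 ≈ -0.074561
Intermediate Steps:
A(G) = 0
B = -2377/504 (B = -78*1/16 + 10*(1/63) = -39/8 + 10/63 = -2377/504 ≈ -4.7163)
w = -19513/504 (w = -34 - 2377/504 = -19513/504 ≈ -38.716)
A(s(u, 2))/w + 34/(-456) = 0/(-19513/504) + 34/(-456) = 0*(-504/19513) + 34*(-1/456) = 0 - 17/228 = -17/228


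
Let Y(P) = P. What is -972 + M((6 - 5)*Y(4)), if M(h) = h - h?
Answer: -972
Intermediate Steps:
M(h) = 0
-972 + M((6 - 5)*Y(4)) = -972 + 0 = -972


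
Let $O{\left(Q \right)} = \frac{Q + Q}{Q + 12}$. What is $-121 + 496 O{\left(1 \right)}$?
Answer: $- \frac{581}{13} \approx -44.692$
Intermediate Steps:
$O{\left(Q \right)} = \frac{2 Q}{12 + Q}$
$-121 + 496 O{\left(1 \right)} = -121 + 496 \cdot 2 \cdot 1 \frac{1}{12 + 1} = -121 + 496 \cdot 2 \cdot 1 \cdot \frac{1}{13} = -121 + 496 \cdot \frac{2}{13} = -121 + \frac{992}{13} = - \frac{581}{13}$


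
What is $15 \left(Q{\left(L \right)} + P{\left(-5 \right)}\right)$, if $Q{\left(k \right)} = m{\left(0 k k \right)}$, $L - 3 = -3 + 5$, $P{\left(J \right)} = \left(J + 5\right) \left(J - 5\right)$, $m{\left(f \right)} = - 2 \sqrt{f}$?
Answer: $0$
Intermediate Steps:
$P{\left(J \right)} = \left(-5 + J\right) \left(5 + J\right)$ ($P{\left(J \right)} = \left(5 + J\right) \left(-5 + J\right) = \left(-5 + J\right) \left(5 + J\right)$)
$L = 5$ ($L = 3 + \left(-3 + 5\right) = 3 + 2 = 5$)
$Q{\left(k \right)} = 0$ ($Q{\left(k \right)} = - 2 \sqrt{0 k k} = - 2 \sqrt{0 k} = - 2 \sqrt{0} = \left(-2\right) 0 = 0$)
$15 \left(Q{\left(L \right)} + P{\left(-5 \right)}\right) = 15 \left(0 - \left(25 - \left(-5\right)^{2}\right)\right) = 15 \left(0 + \left(-25 + 25\right)\right) = 15 \left(0 + 0\right) = 15 \cdot 0 = 0$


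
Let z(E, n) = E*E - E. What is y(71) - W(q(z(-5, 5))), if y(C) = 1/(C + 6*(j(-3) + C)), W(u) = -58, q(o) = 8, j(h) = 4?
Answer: 30219/521 ≈ 58.002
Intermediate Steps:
z(E, n) = E² - E
y(C) = 1/(24 + 7*C) (y(C) = 1/(C + 6*(4 + C)) = 1/(C + (24 + 6*C)) = 1/(24 + 7*C))
y(71) - W(q(z(-5, 5))) = 1/(24 + 7*71) - 1*(-58) = 1/(24 + 497) + 58 = 1/521 + 58 = 30219/521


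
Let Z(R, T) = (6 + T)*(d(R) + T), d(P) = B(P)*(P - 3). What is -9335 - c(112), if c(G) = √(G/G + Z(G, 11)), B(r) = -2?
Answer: -9335 - I*√3518 ≈ -9335.0 - 59.313*I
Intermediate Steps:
d(P) = 6 - 2*P (d(P) = -2*(P - 3) = -2*(-3 + P) = 6 - 2*P)
Z(R, T) = (6 + T)*(6 + T - 2*R) (Z(R, T) = (6 + T)*((6 - 2*R) + T) = (6 + T)*(6 + T - 2*R))
c(G) = √(290 - 34*G) (c(G) = √(G/G + (36 + 11² - 12*G + 12*11 - 2*G*11)) = √(1 + (36 + 121 - 12*G + 132 - 22*G)) = √(1 + (289 - 34*G)) = √(290 - 34*G))
-9335 - c(112) = -9335 - √(290 - 34*112) = -9335 - √(290 - 3808) = -9335 - √(-3518) = -9335 - I*√3518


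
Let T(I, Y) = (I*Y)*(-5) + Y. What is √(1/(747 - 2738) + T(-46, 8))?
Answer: √7325619697/1991 ≈ 42.988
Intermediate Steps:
T(I, Y) = Y - 5*I*Y (T(I, Y) = -5*I*Y + Y = Y - 5*I*Y)
√(1/(747 - 2738) + T(-46, 8)) = √(1/(747 - 2738) + 8*(1 - 5*(-46))) = √(1/(-1991) + 8*(1 + 230)) = √(-1/1991 + 8*231) = √(-1/1991 + 1848) = √(3679367/1991) = √7325619697/1991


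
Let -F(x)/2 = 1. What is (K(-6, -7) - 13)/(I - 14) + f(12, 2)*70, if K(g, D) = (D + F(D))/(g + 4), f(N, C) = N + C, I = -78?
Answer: 180337/184 ≈ 980.09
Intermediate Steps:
F(x) = -2 (F(x) = -2*1 = -2)
f(N, C) = C + N
K(g, D) = (-2 + D)/(4 + g) (K(g, D) = (D - 2)/(g + 4) = (-2 + D)/(4 + g))
(K(-6, -7) - 13)/(I - 14) + f(12, 2)*70 = ((-2 - 7)/(4 - 6) - 13)/(-78 - 14) + (2 + 12)*70 = (-9/(-2) - 13)/(-92) + 14*70 = (-½*(-9) - 13)*(-1/92) + 980 = (9/2 - 13)*(-1/92) + 980 = -17/2*(-1/92) + 980 = 17/184 + 980 = 180337/184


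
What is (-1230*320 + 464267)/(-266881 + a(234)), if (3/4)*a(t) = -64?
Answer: -212001/800899 ≈ -0.26470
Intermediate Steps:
a(t) = -256/3 (a(t) = (4/3)*(-64) = -256/3)
(-1230*320 + 464267)/(-266881 + a(234)) = (-1230*320 + 464267)/(-266881 - 256/3) = (-393600 + 464267)/(-800899/3) = 70667*(-3/800899) = -212001/800899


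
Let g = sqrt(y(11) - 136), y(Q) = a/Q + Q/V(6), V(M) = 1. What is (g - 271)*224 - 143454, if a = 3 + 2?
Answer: -204158 + 224*I*sqrt(15070)/11 ≈ -2.0416e+5 + 2499.8*I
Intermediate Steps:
a = 5
y(Q) = Q + 5/Q (y(Q) = 5/Q + Q/1 = 5/Q + Q*1 = 5/Q + Q = Q + 5/Q)
g = I*sqrt(15070)/11 (g = sqrt((11 + 5/11) - 136) = sqrt(126/11 - 136) = sqrt(-1370/11) = I*sqrt(15070)/11 ≈ 11.16*I)
(g - 271)*224 - 143454 = (I*sqrt(15070)/11 - 271)*224 - 143454 = (-271 + I*sqrt(15070)/11)*224 - 143454 = (-60704 + 224*I*sqrt(15070)/11) - 143454 = -204158 + 224*I*sqrt(15070)/11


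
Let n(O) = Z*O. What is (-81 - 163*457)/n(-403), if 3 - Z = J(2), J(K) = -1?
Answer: 18643/403 ≈ 46.261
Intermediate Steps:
Z = 4 (Z = 3 - 1*(-1) = 3 + 1 = 4)
n(O) = 4*O
(-81 - 163*457)/n(-403) = (-81 - 163*457)/((4*(-403))) = (-81 - 74491)/(-1612) = -74572*(-1/1612) = 18643/403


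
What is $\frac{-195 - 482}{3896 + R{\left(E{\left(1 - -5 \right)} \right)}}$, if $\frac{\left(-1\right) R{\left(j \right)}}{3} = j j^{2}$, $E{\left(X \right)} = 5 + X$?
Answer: $\frac{677}{97} \approx 6.9794$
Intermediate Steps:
$R{\left(j \right)} = - 3 j^{3}$ ($R{\left(j \right)} = - 3 j j^{2} = - 3 j^{3}$)
$\frac{-195 - 482}{3896 + R{\left(E{\left(1 - -5 \right)} \right)}} = \frac{-195 - 482}{3896 - 3 \left(5 + \left(1 - -5\right)\right)^{3}} = - \frac{677}{3896 - 3 \left(5 + \left(1 + 5\right)\right)^{3}} = - \frac{677}{3896 - 3 \left(5 + 6\right)^{3}} = - \frac{677}{3896 - 3 \cdot 11^{3}} = - \frac{677}{3896 - 3993} = - \frac{677}{-97} = \left(-677\right) \left(- \frac{1}{97}\right) = \frac{677}{97}$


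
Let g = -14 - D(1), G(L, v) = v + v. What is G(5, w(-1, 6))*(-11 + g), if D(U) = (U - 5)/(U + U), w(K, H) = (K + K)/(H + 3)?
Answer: 92/9 ≈ 10.222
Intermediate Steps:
w(K, H) = 2*K/(3 + H) (w(K, H) = (2*K)/(3 + H) = 2*K/(3 + H))
G(L, v) = 2*v
D(U) = (-5 + U)/(2*U) (D(U) = (-5 + U)/((2*U)) = (-5 + U)*(1/(2*U)) = (-5 + U)/(2*U))
g = -12 (g = -14 - (-5 + 1)/(2*1) = -14 - (-4)/2 = -14 - 1*(-2) = -14 + 2 = -12)
G(5, w(-1, 6))*(-11 + g) = (2*(2*(-1)/(3 + 6)))*(-11 - 12) = (2*(2*(-1)/9))*(-23) = (2*(2*(-1)*(⅑)))*(-23) = (2*(-2/9))*(-23) = -4/9*(-23) = 92/9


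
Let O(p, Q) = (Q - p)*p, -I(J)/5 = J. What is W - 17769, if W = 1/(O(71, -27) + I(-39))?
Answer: -120171748/6763 ≈ -17769.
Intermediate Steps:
I(J) = -5*J
O(p, Q) = p*(Q - p)
W = -1/6763 (W = 1/(71*(-27 - 1*71) - 5*(-39)) = 1/(71*(-27 - 71) + 195) = 1/(71*(-98) + 195) = 1/(-6958 + 195) = 1/(-6763) = -1/6763 ≈ -0.00014786)
W - 17769 = -1/6763 - 17769 = -120171748/6763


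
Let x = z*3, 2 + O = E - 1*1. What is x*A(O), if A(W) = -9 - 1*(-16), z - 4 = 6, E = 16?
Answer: 210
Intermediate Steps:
z = 10 (z = 4 + 6 = 10)
O = 13 (O = -2 + (16 - 1*1) = -2 + (16 - 1) = -2 + 15 = 13)
A(W) = 7 (A(W) = -9 + 16 = 7)
x = 30 (x = 10*3 = 30)
x*A(O) = 30*7 = 210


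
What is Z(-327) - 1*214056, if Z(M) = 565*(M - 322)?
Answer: -580741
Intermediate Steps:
Z(M) = -181930 + 565*M (Z(M) = 565*(-322 + M) = -181930 + 565*M)
Z(-327) - 1*214056 = (-181930 + 565*(-327)) - 1*214056 = (-181930 - 184755) - 214056 = -366685 - 214056 = -580741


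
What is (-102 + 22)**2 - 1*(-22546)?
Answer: 28946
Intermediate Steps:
(-102 + 22)**2 - 1*(-22546) = (-80)**2 + 22546 = 6400 + 22546 = 28946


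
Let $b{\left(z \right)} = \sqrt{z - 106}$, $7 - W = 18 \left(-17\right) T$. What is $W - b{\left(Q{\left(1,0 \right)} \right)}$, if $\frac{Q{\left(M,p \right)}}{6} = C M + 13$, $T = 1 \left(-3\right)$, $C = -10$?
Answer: $-911 - 2 i \sqrt{22} \approx -911.0 - 9.3808 i$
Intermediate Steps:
$T = -3$
$Q{\left(M,p \right)} = 78 - 60 M$ ($Q{\left(M,p \right)} = 6 \left(- 10 M + 13\right) = 6 \left(13 - 10 M\right) = 78 - 60 M$)
$W = -911$ ($W = 7 - 18 \left(-17\right) \left(-3\right) = 7 - \left(-306\right) \left(-3\right) = 7 - 918 = -911$)
$b{\left(z \right)} = \sqrt{-106 + z}$
$W - b{\left(Q{\left(1,0 \right)} \right)} = -911 - \sqrt{-106 + \left(78 - 60\right)} = -911 - \sqrt{-106 + 18} = -911 - \sqrt{-88} = -911 - 2 i \sqrt{22}$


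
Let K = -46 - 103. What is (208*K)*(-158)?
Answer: 4896736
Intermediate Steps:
K = -149
(208*K)*(-158) = (208*(-149))*(-158) = -30992*(-158) = 4896736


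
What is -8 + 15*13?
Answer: 187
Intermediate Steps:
-8 + 15*13 = -8 + 195 = 187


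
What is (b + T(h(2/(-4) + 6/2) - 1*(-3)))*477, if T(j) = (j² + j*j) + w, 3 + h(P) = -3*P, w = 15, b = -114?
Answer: 12879/2 ≈ 6439.5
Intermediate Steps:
h(P) = -3 - 3*P
T(j) = 15 + 2*j² (T(j) = (j² + j*j) + 15 = (j² + j²) + 15 = 2*j² + 15 = 15 + 2*j²)
(b + T(h(2/(-4) + 6/2) - 1*(-3)))*477 = (-114 + (15 + 2*((-3 - 3*(2/(-4) + 6/2)) - 1*(-3))²))*477 = (-114 + (15 + 2*((-3 - 3*(2*(-¼) + 6*(½))) + 3)²))*477 = (-114 + (15 + 2*((-3 - 3*(-½ + 3)) + 3)²))*477 = (-114 + (15 + 2*((-3 - 3*5/2) + 3)²))*477 = (-114 + (15 + 2*((-3 - 15/2) + 3)²))*477 = (-114 + (15 + 2*(-21/2 + 3)²))*477 = (-114 + (15 + 2*(-15/2)²))*477 = (-114 + (15 + 2*(225/4)))*477 = (-114 + (15 + 225/2))*477 = (-114 + 255/2)*477 = (27/2)*477 = 12879/2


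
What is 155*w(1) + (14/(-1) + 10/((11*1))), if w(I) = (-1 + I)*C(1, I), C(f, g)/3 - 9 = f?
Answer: -144/11 ≈ -13.091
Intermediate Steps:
C(f, g) = 27 + 3*f
w(I) = -30 + 30*I (w(I) = (-1 + I)*(27 + 3*1) = (-1 + I)*(27 + 3) = (-1 + I)*30 = -30 + 30*I)
155*w(1) + (14/(-1) + 10/((11*1))) = 155*(-30 + 30*1) + (14/(-1) + 10/((11*1))) = 155*(-30 + 30) + (14*(-1) + 10/11) = 155*0 + (-14 + 10*(1/11)) = 0 + (-14 + 10/11) = 0 - 144/11 = -144/11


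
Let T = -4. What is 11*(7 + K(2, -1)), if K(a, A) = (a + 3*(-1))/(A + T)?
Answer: 396/5 ≈ 79.200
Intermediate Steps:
K(a, A) = (-3 + a)/(-4 + A) (K(a, A) = (a + 3*(-1))/(A - 4) = (a - 3)/(-4 + A) = (-3 + a)/(-4 + A))
11*(7 + K(2, -1)) = 11*(7 + (-3 + 2)/(-4 - 1)) = 11*(7 - 1/(-5)) = 11*(7 - 1/5*(-1)) = 11*(7 + 1/5) = 11*(36/5) = 396/5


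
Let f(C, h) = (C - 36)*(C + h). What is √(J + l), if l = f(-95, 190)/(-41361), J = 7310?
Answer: √12505968004155/41361 ≈ 85.500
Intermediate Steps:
f(C, h) = (-36 + C)*(C + h)
l = 12445/41361 (l = ((-95)² - 36*(-95) - 36*190 - 95*190)/(-41361) = (9025 + 3420 - 6840 - 18050)*(-1/41361) = -12445*(-1/41361) = 12445/41361 ≈ 0.30089)
√(J + l) = √(7310 + 12445/41361) = √(302361355/41361) = √12505968004155/41361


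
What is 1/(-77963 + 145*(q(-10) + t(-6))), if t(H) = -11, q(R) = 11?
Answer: -1/77963 ≈ -1.2827e-5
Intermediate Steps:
1/(-77963 + 145*(q(-10) + t(-6))) = 1/(-77963 + 145*(11 - 11)) = 1/(-77963 + 145*0) = 1/(-77963 + 0) = 1/(-77963) = -1/77963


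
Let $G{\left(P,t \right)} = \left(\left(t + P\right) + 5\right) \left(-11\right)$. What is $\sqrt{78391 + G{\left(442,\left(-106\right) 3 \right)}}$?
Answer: $2 \sqrt{19243} \approx 277.44$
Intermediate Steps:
$G{\left(P,t \right)} = -55 - 11 P - 11 t$ ($G{\left(P,t \right)} = \left(\left(P + t\right) + 5\right) \left(-11\right) = \left(5 + P + t\right) \left(-11\right) = -55 - 11 P - 11 t$)
$\sqrt{78391 + G{\left(442,\left(-106\right) 3 \right)}} = \sqrt{78391 - \left(4917 + 11 \left(-106\right) 3\right)} = \sqrt{78391 - 1419} = \sqrt{76972} = 2 \sqrt{19243}$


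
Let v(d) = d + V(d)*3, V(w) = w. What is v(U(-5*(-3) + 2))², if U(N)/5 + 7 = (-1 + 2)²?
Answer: 14400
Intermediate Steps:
U(N) = -30 (U(N) = -35 + 5*(-1 + 2)² = -35 + 5*1² = -35 + 5*1 = -35 + 5 = -30)
v(d) = 4*d (v(d) = d + d*3 = d + 3*d = 4*d)
v(U(-5*(-3) + 2))² = (4*(-30))² = (-120)² = 14400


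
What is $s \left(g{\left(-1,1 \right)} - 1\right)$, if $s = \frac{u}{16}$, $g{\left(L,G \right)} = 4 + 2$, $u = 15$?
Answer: $\frac{75}{16} \approx 4.6875$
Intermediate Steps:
$g{\left(L,G \right)} = 6$
$s = \frac{15}{16} \approx 0.9375$
$s \left(g{\left(-1,1 \right)} - 1\right) = \frac{15 \left(6 - 1\right)}{16} = \frac{15}{16} \cdot 5 = \frac{75}{16}$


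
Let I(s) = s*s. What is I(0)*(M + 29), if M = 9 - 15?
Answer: 0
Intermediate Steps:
I(s) = s²
M = -6
I(0)*(M + 29) = 0²*(-6 + 29) = 0*23 = 0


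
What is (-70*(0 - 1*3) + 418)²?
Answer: 394384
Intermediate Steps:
(-70*(0 - 1*3) + 418)² = (-70*(0 - 3) + 418)² = (-70*(-3) + 418)² = (210 + 418)² = 628² = 394384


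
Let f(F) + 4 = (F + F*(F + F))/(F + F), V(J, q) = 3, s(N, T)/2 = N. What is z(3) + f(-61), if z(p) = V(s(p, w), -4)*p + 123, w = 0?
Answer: 135/2 ≈ 67.500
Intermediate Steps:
s(N, T) = 2*N
z(p) = 123 + 3*p (z(p) = 3*p + 123 = 123 + 3*p)
f(F) = -4 + (F + 2*F²)/(2*F) (f(F) = -4 + (F + F*(F + F))/(F + F) = -4 + (F + F*(2*F))/((2*F)) = -4 + (F + 2*F²)*(1/(2*F)) = -4 + (F + 2*F²)/(2*F))
z(3) + f(-61) = (123 + 3*3) + (-7/2 - 61) = (123 + 9) - 129/2 = 132 - 129/2 = 135/2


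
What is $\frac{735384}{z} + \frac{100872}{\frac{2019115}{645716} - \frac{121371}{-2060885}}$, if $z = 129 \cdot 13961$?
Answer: $\frac{80585428796617691512568}{2545090377855931753} \approx 31663.0$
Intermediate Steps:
$z = 1800969$
$\frac{735384}{z} + \frac{100872}{\frac{2019115}{645716} - \frac{121371}{-2060885}} = \frac{735384}{1800969} + \frac{100872}{\frac{2019115}{645716} - \frac{121371}{-2060885}} = 735384 \cdot \frac{1}{1800969} + \frac{100872}{2019115 \cdot \frac{1}{645716} - - \frac{121371}{2060885}} = \frac{245128}{600323} + \frac{100872}{\frac{2019115}{645716} + \frac{121371}{2060885}} = \frac{245128}{600323} + \frac{100872}{\frac{4239535013411}{1330746418660}} = \frac{245128}{600323} + 100872 \cdot \frac{1330746418660}{4239535013411} = \frac{245128}{600323} + \frac{134235052743071520}{4239535013411} = \frac{80585428796617691512568}{2545090377855931753}$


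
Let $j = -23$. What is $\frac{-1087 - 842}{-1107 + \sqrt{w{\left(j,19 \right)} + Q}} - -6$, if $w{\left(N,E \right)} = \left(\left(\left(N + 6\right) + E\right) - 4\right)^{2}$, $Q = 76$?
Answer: $\frac{9487617}{1225369} + \frac{7716 \sqrt{5}}{1225369} \approx 7.7567$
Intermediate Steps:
$w{\left(N,E \right)} = \left(2 + E + N\right)^{2}$ ($w{\left(N,E \right)} = \left(\left(\left(6 + N\right) + E\right) - 4\right)^{2} = \left(\left(6 + E + N\right) - 4\right)^{2} = \left(2 + E + N\right)^{2}$)
$\frac{-1087 - 842}{-1107 + \sqrt{w{\left(j,19 \right)} + Q}} - -6 = \frac{-1087 - 842}{-1107 + \sqrt{\left(2 + 19 - 23\right)^{2} + 76}} - -6 = - \frac{1929}{-1107 + \sqrt{\left(-2\right)^{2} + 76}} + 6 = - \frac{1929}{-1107 + \sqrt{4 + 76}} + 6 = - \frac{1929}{-1107 + \sqrt{80}} + 6 = - \frac{1929}{-1107 + 4 \sqrt{5}} + 6 = 6 - \frac{1929}{-1107 + 4 \sqrt{5}}$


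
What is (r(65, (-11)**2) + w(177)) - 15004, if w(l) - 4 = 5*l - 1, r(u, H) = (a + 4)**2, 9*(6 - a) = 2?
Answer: -1135652/81 ≈ -14020.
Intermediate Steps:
a = 52/9 (a = 6 - 1/9*2 = 6 - 2/9 = 52/9 ≈ 5.7778)
r(u, H) = 7744/81 (r(u, H) = (52/9 + 4)**2 = (88/9)**2 = 7744/81)
w(l) = 3 + 5*l (w(l) = 4 + (5*l - 1) = 4 + (-1 + 5*l) = 3 + 5*l)
(r(65, (-11)**2) + w(177)) - 15004 = (7744/81 + (3 + 5*177)) - 15004 = (7744/81 + (3 + 885)) - 15004 = (7744/81 + 888) - 15004 = 79672/81 - 15004 = -1135652/81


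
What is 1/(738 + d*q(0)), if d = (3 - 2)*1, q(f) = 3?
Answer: 1/741 ≈ 0.0013495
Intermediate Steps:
d = 1 (d = 1*1 = 1)
1/(738 + d*q(0)) = 1/(738 + 1*3) = 1/(738 + 3) = 1/741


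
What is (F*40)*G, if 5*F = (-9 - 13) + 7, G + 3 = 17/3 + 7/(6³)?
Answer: -2915/9 ≈ -323.89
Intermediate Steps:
G = 583/216 (G = -3 + (17/3 + 7/(6³)) = -3 + (17*(⅓) + 7/216) = -3 + (17/3 + 7*(1/216)) = -3 + (17/3 + 7/216) = -3 + 1231/216 = 583/216 ≈ 2.6991)
F = -3 (F = ((-9 - 13) + 7)/5 = (-22 + 7)/5 = (⅕)*(-15) = -3)
(F*40)*G = -3*40*(583/216) = -120*583/216 = -2915/9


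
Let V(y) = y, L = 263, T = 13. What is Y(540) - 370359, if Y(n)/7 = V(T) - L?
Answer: -372109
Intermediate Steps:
Y(n) = -1750 (Y(n) = 7*(13 - 1*263) = 7*(13 - 263) = 7*(-250) = -1750)
Y(540) - 370359 = -1750 - 370359 = -372109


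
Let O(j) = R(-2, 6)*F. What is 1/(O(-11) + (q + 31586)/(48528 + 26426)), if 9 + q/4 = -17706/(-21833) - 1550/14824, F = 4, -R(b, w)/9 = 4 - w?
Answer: 3032380173746/219607890946959 ≈ 0.013808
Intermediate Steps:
R(b, w) = -36 + 9*w (R(b, w) = -9*(4 - w) = -36 + 9*w)
q = -1342119467/40456549 (q = -36 + 4*(-17706/(-21833) - 1550/14824) = -36 + 4*(-17706*(-1/21833) - 1550*1/14824) = -36 + 4*(17706/21833 - 775/7412) = -36 + 4*(114316297/161826196) = -36 + 114316297/40456549 = -1342119467/40456549 ≈ -33.174)
O(j) = 72 (O(j) = (-36 + 9*6)*4 = (-36 + 54)*4 = 18*4 = 72)
1/(O(-11) + (q + 31586)/(48528 + 26426)) = 1/(72 + (-1342119467/40456549 + 31586)/(48528 + 26426)) = 1/(72 + (1276518437247/40456549)/74954) = 1/(72 + (1276518437247/40456549)*(1/74954)) = 1/(72 + 1276518437247/3032380173746) = 1/(219607890946959/3032380173746) = 3032380173746/219607890946959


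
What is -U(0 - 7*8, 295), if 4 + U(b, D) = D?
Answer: -291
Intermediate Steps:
U(b, D) = -4 + D
-U(0 - 7*8, 295) = -(-4 + 295) = -1*291 = -291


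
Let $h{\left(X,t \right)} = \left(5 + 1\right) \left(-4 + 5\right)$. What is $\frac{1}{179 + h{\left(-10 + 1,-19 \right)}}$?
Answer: $\frac{1}{185} \approx 0.0054054$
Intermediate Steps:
$h{\left(X,t \right)} = 6$ ($h{\left(X,t \right)} = 6 \cdot 1 = 6$)
$\frac{1}{179 + h{\left(-10 + 1,-19 \right)}} = \frac{1}{179 + 6} = \frac{1}{185}$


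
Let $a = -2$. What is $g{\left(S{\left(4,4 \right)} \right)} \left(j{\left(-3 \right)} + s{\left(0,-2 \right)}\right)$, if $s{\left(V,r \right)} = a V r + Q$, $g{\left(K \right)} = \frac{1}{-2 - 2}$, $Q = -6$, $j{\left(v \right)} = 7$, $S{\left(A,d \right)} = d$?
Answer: $- \frac{1}{4} \approx -0.25$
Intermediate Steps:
$g{\left(K \right)} = - \frac{1}{4}$ ($g{\left(K \right)} = \frac{1}{-4} = - \frac{1}{4}$)
$s{\left(V,r \right)} = -6 - 2 V r$ ($s{\left(V,r \right)} = - 2 V r - 6 = -6 - 2 V r$)
$g{\left(S{\left(4,4 \right)} \right)} \left(j{\left(-3 \right)} + s{\left(0,-2 \right)}\right) = - \frac{7 - \left(6 + 0 \left(-2\right)\right)}{4} = - \frac{7 + \left(-6 + 0\right)}{4} = - \frac{7 - 6}{4} = \left(- \frac{1}{4}\right) 1 = - \frac{1}{4}$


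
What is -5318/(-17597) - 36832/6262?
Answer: -307415694/55096207 ≈ -5.5796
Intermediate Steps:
-5318/(-17597) - 36832/6262 = -5318*(-1/17597) - 36832*1/6262 = 5318/17597 - 18416/3131 = -307415694/55096207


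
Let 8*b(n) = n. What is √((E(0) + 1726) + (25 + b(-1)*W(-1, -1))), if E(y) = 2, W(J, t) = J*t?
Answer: √28046/4 ≈ 41.867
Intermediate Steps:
b(n) = n/8
√((E(0) + 1726) + (25 + b(-1)*W(-1, -1))) = √((2 + 1726) + (25 + ((⅛)*(-1))*(-1*(-1)))) = √(1728 + (25 - ⅛*1)) = √(1728 + (25 - ⅛)) = √(1728 + 199/8) = √(14023/8) = √28046/4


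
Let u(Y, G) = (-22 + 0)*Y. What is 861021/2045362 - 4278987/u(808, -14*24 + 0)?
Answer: 398517405345/1652652496 ≈ 241.14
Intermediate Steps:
u(Y, G) = -22*Y
861021/2045362 - 4278987/u(808, -14*24 + 0) = 861021/2045362 - 4278987/((-22*808)) = 861021*(1/2045362) - 4278987/(-17776) = 861021/2045362 - 4278987*(-1/17776) = 861021/2045362 + 4278987/17776 = 398517405345/1652652496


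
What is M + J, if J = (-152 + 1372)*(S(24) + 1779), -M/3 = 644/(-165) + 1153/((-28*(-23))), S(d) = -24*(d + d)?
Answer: 27094399291/35420 ≈ 7.6495e+5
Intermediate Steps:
S(d) = -48*d
M = 224491/35420 (M = -3*(644/(-165) + 1153/((-28*(-23)))) = -3*(644*(-1/165) + 1153/644) = -3*(-644/165 + 1153*(1/644)) = -3*(-644/165 + 1153/644) = -3*(-224491/106260) = 224491/35420 ≈ 6.3380)
J = 764940 (J = (-152 + 1372)*(-48*24 + 1779) = 1220*(-1152 + 1779) = 1220*627 = 764940)
M + J = 224491/35420 + 764940 = 27094399291/35420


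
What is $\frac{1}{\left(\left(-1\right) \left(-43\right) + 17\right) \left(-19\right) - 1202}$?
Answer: $- \frac{1}{2342} \approx -0.00042699$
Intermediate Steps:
$\frac{1}{\left(\left(-1\right) \left(-43\right) + 17\right) \left(-19\right) - 1202} = \frac{1}{\left(43 + 17\right) \left(-19\right) - 1202} = \frac{1}{60 \left(-19\right) - 1202} = \frac{1}{-1140 - 1202} = \frac{1}{-2342} = - \frac{1}{2342}$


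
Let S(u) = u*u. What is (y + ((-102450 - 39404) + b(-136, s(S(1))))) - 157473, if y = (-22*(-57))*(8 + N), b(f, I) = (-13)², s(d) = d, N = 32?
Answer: -248998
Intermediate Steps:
S(u) = u²
b(f, I) = 169
y = 50160 (y = (-22*(-57))*(8 + 32) = 1254*40 = 50160)
(y + ((-102450 - 39404) + b(-136, s(S(1))))) - 157473 = (50160 + ((-102450 - 39404) + 169)) - 157473 = (50160 + (-141854 + 169)) - 157473 = (50160 - 141685) - 157473 = -91525 - 157473 = -248998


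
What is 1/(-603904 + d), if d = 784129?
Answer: 1/180225 ≈ 5.5486e-6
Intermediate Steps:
1/(-603904 + d) = 1/(-603904 + 784129) = 1/180225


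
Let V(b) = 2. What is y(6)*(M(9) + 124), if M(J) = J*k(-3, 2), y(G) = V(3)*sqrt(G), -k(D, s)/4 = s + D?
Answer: 320*sqrt(6) ≈ 783.84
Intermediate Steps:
k(D, s) = -4*D - 4*s (k(D, s) = -4*(s + D) = -4*(D + s) = -4*D - 4*s)
y(G) = 2*sqrt(G)
M(J) = 4*J (M(J) = J*(-4*(-3) - 4*2) = J*(12 - 8) = J*4 = 4*J)
y(6)*(M(9) + 124) = (2*sqrt(6))*(4*9 + 124) = (2*sqrt(6))*(36 + 124) = (2*sqrt(6))*160 = 320*sqrt(6)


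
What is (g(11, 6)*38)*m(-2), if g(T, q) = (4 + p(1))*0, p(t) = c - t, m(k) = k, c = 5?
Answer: 0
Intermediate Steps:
p(t) = 5 - t
g(T, q) = 0 (g(T, q) = (4 + (5 - 1*1))*0 = (4 + (5 - 1))*0 = (4 + 4)*0 = 8*0 = 0)
(g(11, 6)*38)*m(-2) = (0*38)*(-2) = 0*(-2) = 0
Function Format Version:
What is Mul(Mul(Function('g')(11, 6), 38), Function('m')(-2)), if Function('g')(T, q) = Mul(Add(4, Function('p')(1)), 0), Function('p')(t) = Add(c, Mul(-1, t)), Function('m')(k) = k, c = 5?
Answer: 0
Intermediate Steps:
Function('p')(t) = Add(5, Mul(-1, t))
Function('g')(T, q) = 0 (Function('g')(T, q) = Mul(Add(4, Add(5, Mul(-1, 1))), 0) = Mul(Add(4, Add(5, -1)), 0) = Mul(Add(4, 4), 0) = Mul(8, 0) = 0)
Mul(Mul(Function('g')(11, 6), 38), Function('m')(-2)) = Mul(Mul(0, 38), -2) = Mul(0, -2) = 0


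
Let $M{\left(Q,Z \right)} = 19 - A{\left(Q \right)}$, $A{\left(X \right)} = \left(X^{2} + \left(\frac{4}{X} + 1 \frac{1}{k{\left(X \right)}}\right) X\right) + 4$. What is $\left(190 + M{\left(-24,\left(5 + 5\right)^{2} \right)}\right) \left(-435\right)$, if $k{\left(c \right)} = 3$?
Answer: $159645$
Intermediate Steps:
$A{\left(X \right)} = 4 + X^{2} + X \left(\frac{1}{3} + \frac{4}{X}\right)$ ($A{\left(X \right)} = \left(X^{2} + \left(\frac{4}{X} + 1 \cdot \frac{1}{3}\right) X\right) + 4 = \left(X^{2} + \left(\frac{4}{X} + \frac{1}{3}\right) X\right) + 4 = \left(X^{2} + \left(\frac{1}{3} + \frac{4}{X}\right) X\right) + 4 = \left(X^{2} + X \left(\frac{1}{3} + \frac{4}{X}\right)\right) + 4 = 4 + X^{2} + X \left(\frac{1}{3} + \frac{4}{X}\right)$)
$M{\left(Q,Z \right)} = 11 - Q^{2} - \frac{Q}{3}$ ($M{\left(Q,Z \right)} = 19 - \left(8 + Q^{2} + \frac{Q}{3}\right) = 11 - Q^{2} - \frac{Q}{3}$)
$\left(190 + M{\left(-24,\left(5 + 5\right)^{2} \right)}\right) \left(-435\right) = \left(190 - 557\right) \left(-435\right) = \left(-367\right) \left(-435\right) = 159645$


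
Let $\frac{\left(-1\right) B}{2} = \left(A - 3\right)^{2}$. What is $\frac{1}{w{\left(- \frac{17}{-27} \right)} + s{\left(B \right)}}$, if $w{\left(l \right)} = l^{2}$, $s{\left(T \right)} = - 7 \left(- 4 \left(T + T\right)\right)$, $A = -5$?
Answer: $- \frac{729}{5225183} \approx -0.00013952$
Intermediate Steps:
$B = -128$ ($B = - 2 \left(-5 - 3\right)^{2} = - 2 \left(-8\right)^{2} = \left(-2\right) 64 = -128$)
$s{\left(T \right)} = 56 T$ ($s{\left(T \right)} = - 7 \left(- 4 \cdot 2 T\right) = - 7 \left(- 8 T\right) = 56 T$)
$\frac{1}{w{\left(- \frac{17}{-27} \right)} + s{\left(B \right)}} = \frac{1}{\left(- \frac{17}{-27}\right)^{2} + 56 \left(-128\right)} = \frac{1}{\left(\left(-17\right) \left(- \frac{1}{27}\right)\right)^{2} - 7168} = \frac{1}{\left(\frac{17}{27}\right)^{2} - 7168} = \frac{1}{\frac{289}{729} - 7168} = \frac{1}{- \frac{5225183}{729}} = - \frac{729}{5225183}$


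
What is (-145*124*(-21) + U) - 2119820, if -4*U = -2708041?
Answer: -4260919/4 ≈ -1.0652e+6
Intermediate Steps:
U = 2708041/4 (U = -1/4*(-2708041) = 2708041/4 ≈ 6.7701e+5)
(-145*124*(-21) + U) - 2119820 = (-145*124*(-21) + 2708041/4) - 2119820 = (-17980*(-21) + 2708041/4) - 2119820 = (377580 + 2708041/4) - 2119820 = 4218361/4 - 2119820 = -4260919/4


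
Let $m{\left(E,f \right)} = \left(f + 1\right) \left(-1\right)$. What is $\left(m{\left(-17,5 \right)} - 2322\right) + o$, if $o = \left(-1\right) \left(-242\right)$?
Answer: $-2086$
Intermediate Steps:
$m{\left(E,f \right)} = -1 - f$ ($m{\left(E,f \right)} = \left(1 + f\right) \left(-1\right) = -1 - f$)
$o = 242$
$\left(m{\left(-17,5 \right)} - 2322\right) + o = \left(\left(-1 - 5\right) - 2322\right) + 242 = \left(-6 - 2322\right) + 242 = -2328 + 242 = -2086$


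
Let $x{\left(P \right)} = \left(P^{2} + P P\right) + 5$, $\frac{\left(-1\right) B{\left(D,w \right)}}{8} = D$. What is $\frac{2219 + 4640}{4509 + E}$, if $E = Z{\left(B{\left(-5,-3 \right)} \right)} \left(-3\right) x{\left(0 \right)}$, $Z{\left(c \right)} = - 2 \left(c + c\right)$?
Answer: $\frac{6859}{6909} \approx 0.99276$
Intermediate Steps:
$B{\left(D,w \right)} = - 8 D$
$Z{\left(c \right)} = - 4 c$ ($Z{\left(c \right)} = - 2 \cdot 2 c = - 4 c$)
$x{\left(P \right)} = 5 + 2 P^{2}$ ($x{\left(P \right)} = \left(P^{2} + P^{2}\right) + 5 = 2 P^{2} + 5 = 5 + 2 P^{2}$)
$E = 2400$ ($E = - 4 \left(\left(-8\right) \left(-5\right)\right) \left(-3\right) \left(5 + 2 \cdot 0^{2}\right) = \left(-4\right) 40 \left(-3\right) \left(5 + 2 \cdot 0\right) = \left(-160\right) \left(-3\right) \left(5 + 0\right) = 480 \cdot 5 = 2400$)
$\frac{2219 + 4640}{4509 + E} = \frac{2219 + 4640}{4509 + 2400} = \frac{6859}{6909}$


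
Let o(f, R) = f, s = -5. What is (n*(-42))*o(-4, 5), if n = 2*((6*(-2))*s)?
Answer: 20160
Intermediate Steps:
n = 120 (n = 2*((6*(-2))*(-5)) = 2*(-12*(-5)) = 2*60 = 120)
(n*(-42))*o(-4, 5) = (120*(-42))*(-4) = -5040*(-4) = 20160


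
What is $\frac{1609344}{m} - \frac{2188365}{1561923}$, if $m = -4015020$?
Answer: $- \frac{313888906967}{174198668985} \approx -1.8019$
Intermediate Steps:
$\frac{1609344}{m} - \frac{2188365}{1561923} = \frac{1609344}{-4015020} - \frac{2188365}{1561923} = 1609344 \left(- \frac{1}{4015020}\right) - \frac{729455}{520641} = - \frac{134112}{334585} - \frac{729455}{520641} = - \frac{313888906967}{174198668985}$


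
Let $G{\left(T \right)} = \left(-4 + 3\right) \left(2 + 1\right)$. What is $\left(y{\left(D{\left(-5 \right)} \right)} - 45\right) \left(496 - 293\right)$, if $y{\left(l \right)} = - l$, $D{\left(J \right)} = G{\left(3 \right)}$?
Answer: $-8526$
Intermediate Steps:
$G{\left(T \right)} = -3$ ($G{\left(T \right)} = \left(-1\right) 3 = -3$)
$D{\left(J \right)} = -3$
$\left(y{\left(D{\left(-5 \right)} \right)} - 45\right) \left(496 - 293\right) = \left(\left(-1\right) \left(-3\right) - 45\right) \left(496 - 293\right) = \left(3 - 45\right) 203 = \left(-42\right) 203 = -8526$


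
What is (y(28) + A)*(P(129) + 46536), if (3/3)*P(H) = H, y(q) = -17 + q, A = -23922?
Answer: -1115806815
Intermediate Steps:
P(H) = H
(y(28) + A)*(P(129) + 46536) = ((-17 + 28) - 23922)*(129 + 46536) = (11 - 23922)*46665 = -23911*46665 = -1115806815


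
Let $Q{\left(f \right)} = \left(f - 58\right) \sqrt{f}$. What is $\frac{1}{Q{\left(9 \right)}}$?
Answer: $- \frac{1}{147} \approx -0.0068027$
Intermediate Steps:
$Q{\left(f \right)} = \sqrt{f} \left(-58 + f\right)$ ($Q{\left(f \right)} = \left(f - 58\right) \sqrt{f} = \left(-58 + f\right) \sqrt{f} = \sqrt{f} \left(-58 + f\right)$)
$\frac{1}{Q{\left(9 \right)}} = \frac{1}{\sqrt{9} \left(-58 + 9\right)} = \frac{1}{3 \left(-49\right)} = \frac{1}{-147} = - \frac{1}{147}$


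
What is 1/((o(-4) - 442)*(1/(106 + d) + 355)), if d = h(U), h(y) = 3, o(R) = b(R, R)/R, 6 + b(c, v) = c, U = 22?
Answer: -109/17006892 ≈ -6.4092e-6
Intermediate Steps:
b(c, v) = -6 + c
o(R) = (-6 + R)/R
d = 3
1/((o(-4) - 442)*(1/(106 + d) + 355)) = 1/(((-6 - 4)/(-4) - 442)*(1/(106 + 3) + 355)) = 1/((-¼*(-10) - 442)*(1/109 + 355)) = 1/((5/2 - 442)*(1/109 + 355)) = 1/(-879/2*38696/109) = 1/(-17006892/109) = -109/17006892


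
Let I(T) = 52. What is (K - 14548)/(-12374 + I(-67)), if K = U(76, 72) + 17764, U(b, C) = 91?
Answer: -3307/12322 ≈ -0.26838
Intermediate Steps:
K = 17855 (K = 91 + 17764 = 17855)
(K - 14548)/(-12374 + I(-67)) = (17855 - 14548)/(-12374 + 52) = 3307/(-12322) = 3307*(-1/12322) = -3307/12322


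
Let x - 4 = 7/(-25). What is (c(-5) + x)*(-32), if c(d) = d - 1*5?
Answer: 5024/25 ≈ 200.96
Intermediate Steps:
c(d) = -5 + d (c(d) = d - 5 = -5 + d)
x = 93/25 (x = 4 + 7/(-25) = 4 + 7*(-1/25) = 4 - 7/25 = 93/25 ≈ 3.7200)
(c(-5) + x)*(-32) = ((-5 - 5) + 93/25)*(-32) = (-10 + 93/25)*(-32) = -157/25*(-32) = 5024/25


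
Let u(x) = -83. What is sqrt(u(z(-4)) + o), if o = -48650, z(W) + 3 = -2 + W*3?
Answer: I*sqrt(48733) ≈ 220.76*I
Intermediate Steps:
z(W) = -5 + 3*W (z(W) = -3 + (-2 + W*3) = -3 + (-2 + 3*W) = -5 + 3*W)
sqrt(u(z(-4)) + o) = sqrt(-83 - 48650) = sqrt(-48733) = I*sqrt(48733)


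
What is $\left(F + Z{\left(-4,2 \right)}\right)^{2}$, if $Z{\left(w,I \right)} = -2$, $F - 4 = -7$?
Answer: $25$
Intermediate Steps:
$F = -3$ ($F = 4 - 7 = -3$)
$\left(F + Z{\left(-4,2 \right)}\right)^{2} = \left(-3 - 2\right)^{2} = \left(-5\right)^{2} = 25$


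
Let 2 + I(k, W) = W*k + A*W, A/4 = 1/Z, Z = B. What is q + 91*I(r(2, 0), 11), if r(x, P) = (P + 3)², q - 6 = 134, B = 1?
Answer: 12971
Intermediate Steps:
q = 140 (q = 6 + 134 = 140)
Z = 1
A = 4 (A = 4/1 = 4*1 = 4)
r(x, P) = (3 + P)²
I(k, W) = -2 + 4*W + W*k (I(k, W) = -2 + (W*k + 4*W) = -2 + (4*W + W*k) = -2 + 4*W + W*k)
q + 91*I(r(2, 0), 11) = 140 + 91*(-2 + 4*11 + 11*(3 + 0)²) = 140 + 91*(-2 + 44 + 11*3²) = 140 + 91*(-2 + 44 + 11*9) = 140 + 91*(-2 + 44 + 99) = 140 + 91*141 = 140 + 12831 = 12971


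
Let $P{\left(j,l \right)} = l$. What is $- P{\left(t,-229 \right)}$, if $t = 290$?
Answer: $229$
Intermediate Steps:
$- P{\left(t,-229 \right)} = \left(-1\right) \left(-229\right) = 229$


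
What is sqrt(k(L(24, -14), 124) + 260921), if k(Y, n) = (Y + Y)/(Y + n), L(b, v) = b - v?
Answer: sqrt(21134639)/9 ≈ 510.80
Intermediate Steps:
k(Y, n) = 2*Y/(Y + n) (k(Y, n) = (2*Y)/(Y + n) = 2*Y/(Y + n))
sqrt(k(L(24, -14), 124) + 260921) = sqrt(2*(24 - 1*(-14))/((24 - 1*(-14)) + 124) + 260921) = sqrt(2*(24 + 14)/((24 + 14) + 124) + 260921) = sqrt(2*38/(38 + 124) + 260921) = sqrt(2*38/162 + 260921) = sqrt(2*38*(1/162) + 260921) = sqrt(38/81 + 260921) = sqrt(21134639/81) = sqrt(21134639)/9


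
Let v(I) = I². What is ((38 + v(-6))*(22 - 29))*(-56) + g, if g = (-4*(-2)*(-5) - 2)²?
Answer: 30772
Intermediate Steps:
g = 1764 (g = (8*(-5) - 2)² = (-40 - 2)² = (-42)² = 1764)
((38 + v(-6))*(22 - 29))*(-56) + g = ((38 + (-6)²)*(22 - 29))*(-56) + 1764 = ((38 + 36)*(-7))*(-56) + 1764 = (74*(-7))*(-56) + 1764 = -518*(-56) + 1764 = 29008 + 1764 = 30772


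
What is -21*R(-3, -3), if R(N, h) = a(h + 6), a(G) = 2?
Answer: -42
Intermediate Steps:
R(N, h) = 2
-21*R(-3, -3) = -21*2 = -42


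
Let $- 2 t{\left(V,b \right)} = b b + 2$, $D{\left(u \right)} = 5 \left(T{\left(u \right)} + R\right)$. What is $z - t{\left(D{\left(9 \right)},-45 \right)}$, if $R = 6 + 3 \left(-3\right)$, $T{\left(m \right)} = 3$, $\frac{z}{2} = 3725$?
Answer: $\frac{16927}{2} \approx 8463.5$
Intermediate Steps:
$z = 7450$ ($z = 2 \cdot 3725 = 7450$)
$R = -3$ ($R = 6 - 9 = -3$)
$D{\left(u \right)} = 0$ ($D{\left(u \right)} = 5 \left(3 - 3\right) = 5 \cdot 0 = 0$)
$t{\left(V,b \right)} = -1 - \frac{b^{2}}{2}$ ($t{\left(V,b \right)} = - \frac{b b + 2}{2} = - \frac{b^{2} + 2}{2} = - \frac{2 + b^{2}}{2} = -1 - \frac{b^{2}}{2}$)
$z - t{\left(D{\left(9 \right)},-45 \right)} = 7450 - \left(-1 - \frac{\left(-45\right)^{2}}{2}\right) = 7450 - \left(-1 - \frac{2025}{2}\right) = 7450 - - \frac{2027}{2} = 7450 + \frac{2027}{2} = \frac{16927}{2}$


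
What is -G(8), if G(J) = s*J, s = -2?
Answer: 16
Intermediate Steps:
G(J) = -2*J
-G(8) = -(-2)*8 = -1*(-16) = 16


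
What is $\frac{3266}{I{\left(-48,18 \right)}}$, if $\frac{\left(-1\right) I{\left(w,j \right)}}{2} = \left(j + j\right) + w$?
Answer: $\frac{1633}{12} \approx 136.08$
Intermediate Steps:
$I{\left(w,j \right)} = - 4 j - 2 w$ ($I{\left(w,j \right)} = - 2 \left(\left(j + j\right) + w\right) = - 2 \left(2 j + w\right) = - 2 \left(w + 2 j\right) = - 4 j - 2 w$)
$\frac{3266}{I{\left(-48,18 \right)}} = \frac{3266}{\left(-4\right) 18 - -96} = \frac{3266}{-72 + 96} = \frac{3266}{24} = 3266 \cdot \frac{1}{24} = \frac{1633}{12}$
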